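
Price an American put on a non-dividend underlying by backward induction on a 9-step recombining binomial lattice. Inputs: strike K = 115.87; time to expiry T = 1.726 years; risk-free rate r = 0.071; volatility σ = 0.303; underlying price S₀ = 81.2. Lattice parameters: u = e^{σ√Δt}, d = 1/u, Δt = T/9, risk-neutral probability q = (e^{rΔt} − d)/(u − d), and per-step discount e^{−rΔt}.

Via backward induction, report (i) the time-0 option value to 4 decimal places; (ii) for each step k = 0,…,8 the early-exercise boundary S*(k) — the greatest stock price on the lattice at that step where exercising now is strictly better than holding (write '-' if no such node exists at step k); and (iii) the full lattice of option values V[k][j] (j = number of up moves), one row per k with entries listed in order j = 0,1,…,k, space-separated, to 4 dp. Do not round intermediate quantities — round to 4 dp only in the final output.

Δt=0.19178  u=1.14190  d=0.87574  q=0.51838  discount=0.98648
step 9 (expiry): payoffs max(K−S,0) = 91.2713 83.7950 74.0464 61.3350 44.7603 23.1479 0.0000 0.0000 0.0000 0.0000
step 8: (k=8,j=0): S=28.0892, (K−S)⁺=87.7808, hold=86.2137 ⇒ V=87.7808 exercise | (k=8,j=1): S=36.6264, (K−S)⁺=79.2436, hold=77.6766 ⇒ V=79.2436 exercise | (k=8,j=2): S=47.7582, (K−S)⁺=68.1118, hold=66.5448 ⇒ V=68.1118 exercise | (k=8,j=3): S=62.2733, (K−S)⁺=53.5967, hold=52.0297 ⇒ V=53.5967 exercise | (k=8,j=4): S=81.2000, (K−S)⁺=34.6700, hold=33.1030 ⇒ V=34.6700 exercise | (k=8,j=5): S=105.8791, (K−S)⁺=9.9909, hold=10.9977 ⇒ V=10.9977 continue | (k=8,j=6): S=138.0588, (K−S)⁺=0.0000, hold=0.0000 ⇒ V=0.0000 continue | (k=8,j=7): S=180.0189, (K−S)⁺=0.0000, hold=0.0000 ⇒ V=0.0000 continue | (k=8,j=8): S=234.7319, (K−S)⁺=0.0000, hold=0.0000 ⇒ V=0.0000 continue  boundary S*=81.2000
step 7: (k=7,j=0): S=32.0750, (K−S)⁺=83.7950, hold=82.2280 ⇒ V=83.7950 exercise | (k=7,j=1): S=41.8236, (K−S)⁺=74.0464, hold=72.4794 ⇒ V=74.0464 exercise | (k=7,j=2): S=54.5350, (K−S)⁺=61.3350, hold=59.7680 ⇒ V=61.3350 exercise | (k=7,j=3): S=71.1097, (K−S)⁺=44.7603, hold=43.1933 ⇒ V=44.7603 exercise | (k=7,j=4): S=92.7221, (K−S)⁺=23.1479, hold=22.0957 ⇒ V=23.1479 exercise | (k=7,j=5): S=120.9030, (K−S)⁺=0.0000, hold=5.2250 ⇒ V=5.2250 continue | (k=7,j=6): S=157.6489, (K−S)⁺=0.0000, hold=0.0000 ⇒ V=0.0000 continue | (k=7,j=7): S=205.5631, (K−S)⁺=0.0000, hold=0.0000 ⇒ V=0.0000 continue  boundary S*=92.7221
step 6: (k=6,j=0): S=36.6264, (K−S)⁺=79.2436, hold=77.6766 ⇒ V=79.2436 exercise | (k=6,j=1): S=47.7582, (K−S)⁺=68.1118, hold=66.5448 ⇒ V=68.1118 exercise | (k=6,j=2): S=62.2733, (K−S)⁺=53.5967, hold=52.0297 ⇒ V=53.5967 exercise | (k=6,j=3): S=81.2000, (K−S)⁺=34.6700, hold=33.1030 ⇒ V=34.6700 exercise | (k=6,j=4): S=105.8791, (K−S)⁺=9.9909, hold=13.6696 ⇒ V=13.6696 continue | (k=6,j=5): S=138.0588, (K−S)⁺=0.0000, hold=2.4824 ⇒ V=2.4824 continue | (k=6,j=6): S=180.0189, (K−S)⁺=0.0000, hold=0.0000 ⇒ V=0.0000 continue  boundary S*=81.2000
step 5: (k=5,j=0): S=41.8236, (K−S)⁺=74.0464, hold=72.4794 ⇒ V=74.0464 exercise | (k=5,j=1): S=54.5350, (K−S)⁺=61.3350, hold=59.7680 ⇒ V=61.3350 exercise | (k=5,j=2): S=71.1097, (K−S)⁺=44.7603, hold=43.1933 ⇒ V=44.7603 exercise | (k=5,j=3): S=92.7221, (K−S)⁺=23.1479, hold=23.4621 ⇒ V=23.4621 continue | (k=5,j=4): S=120.9030, (K−S)⁺=0.0000, hold=7.7639 ⇒ V=7.7639 continue | (k=5,j=5): S=157.6489, (K−S)⁺=0.0000, hold=1.1794 ⇒ V=1.1794 continue  boundary S*=71.1097
step 4: (k=4,j=0): S=47.7582, (K−S)⁺=68.1118, hold=66.5448 ⇒ V=68.1118 exercise | (k=4,j=1): S=62.2733, (K−S)⁺=53.5967, hold=52.0297 ⇒ V=53.5967 exercise | (k=4,j=2): S=81.2000, (K−S)⁺=34.6700, hold=33.2636 ⇒ V=34.6700 exercise | (k=4,j=3): S=105.8791, (K−S)⁺=9.9909, hold=15.1172 ⇒ V=15.1172 continue | (k=4,j=4): S=138.0588, (K−S)⁺=0.0000, hold=4.2918 ⇒ V=4.2918 continue  boundary S*=81.2000
step 3: (k=3,j=0): S=54.5350, (K−S)⁺=61.3350, hold=59.7680 ⇒ V=61.3350 exercise | (k=3,j=1): S=71.1097, (K−S)⁺=44.7603, hold=43.1933 ⇒ V=44.7603 exercise | (k=3,j=2): S=92.7221, (K−S)⁺=23.1479, hold=24.2023 ⇒ V=24.2023 continue | (k=3,j=3): S=120.9030, (K−S)⁺=0.0000, hold=9.3769 ⇒ V=9.3769 continue  boundary S*=71.1097
step 2: (k=2,j=0): S=62.2733, (K−S)⁺=53.5967, hold=52.0297 ⇒ V=53.5967 exercise | (k=2,j=1): S=81.2000, (K−S)⁺=34.6700, hold=33.6422 ⇒ V=34.6700 exercise | (k=2,j=2): S=105.8791, (K−S)⁺=9.9909, hold=16.2937 ⇒ V=16.2937 continue  boundary S*=81.2000
step 1: (k=1,j=0): S=71.1097, (K−S)⁺=44.7603, hold=43.1933 ⇒ V=44.7603 exercise | (k=1,j=1): S=92.7221, (K−S)⁺=23.1479, hold=24.8040 ⇒ V=24.8040 continue  boundary S*=71.1097
step 0: (k=0,j=0): S=81.2000, (K−S)⁺=34.6700, hold=33.9498 ⇒ V=34.6700 exercise  boundary S*=81.2000

price = 34.6700
boundary = 81.2000 71.1097 81.2000 71.1097 81.2000 71.1097 81.2000 92.7221 81.2000
tree:
34.6700
44.7603 24.8040
53.5967 34.6700 16.2937
61.3350 44.7603 24.2023 9.3769
68.1118 53.5967 34.6700 15.1172 4.2918
74.0464 61.3350 44.7603 23.4621 7.7639 1.1794
79.2436 68.1118 53.5967 34.6700 13.6696 2.4824 0.0000
83.7950 74.0464 61.3350 44.7603 23.1479 5.2250 0.0000 0.0000
87.7808 79.2436 68.1118 53.5967 34.6700 10.9977 0.0000 0.0000 0.0000
91.2713 83.7950 74.0464 61.3350 44.7603 23.1479 0.0000 0.0000 0.0000 0.0000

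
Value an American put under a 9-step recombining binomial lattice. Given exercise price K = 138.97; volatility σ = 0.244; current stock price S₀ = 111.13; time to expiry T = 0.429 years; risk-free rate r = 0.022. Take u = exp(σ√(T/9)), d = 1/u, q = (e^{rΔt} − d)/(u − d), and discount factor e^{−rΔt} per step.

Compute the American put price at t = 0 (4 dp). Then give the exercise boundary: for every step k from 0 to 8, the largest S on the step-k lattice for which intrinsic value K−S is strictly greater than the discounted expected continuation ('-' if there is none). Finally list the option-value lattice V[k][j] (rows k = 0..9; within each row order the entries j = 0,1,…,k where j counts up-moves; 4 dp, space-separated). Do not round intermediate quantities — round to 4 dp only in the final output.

Δt=0.04767  u=1.05472  d=0.94812  q=0.49653  discount=0.99895
step 9 (expiry): payoffs max(K−S,0) = 70.1665 62.4312 53.8262 44.2538 33.6052 21.7594 8.5818 0.0000 0.0000 0.0000
step 8: (k=8,j=0): S=72.5682, (K−S)⁺=66.4018, hold=66.2562 ⇒ V=66.4018 exercise | (k=8,j=1): S=80.7268, (K−S)⁺=58.2432, hold=58.0976 ⇒ V=58.2432 exercise | (k=8,j=2): S=89.8026, (K−S)⁺=49.1674, hold=49.0218 ⇒ V=49.1674 exercise | (k=8,j=3): S=99.8987, (K−S)⁺=39.0713, hold=38.9256 ⇒ V=39.0713 exercise | (k=8,j=4): S=111.1300, (K−S)⁺=27.8400, hold=27.6943 ⇒ V=27.8400 exercise | (k=8,j=5): S=123.6239, (K−S)⁺=15.3461, hold=15.2004 ⇒ V=15.3461 exercise | (k=8,j=6): S=137.5225, (K−S)⁺=1.4475, hold=4.3162 ⇒ V=4.3162 continue | (k=8,j=7): S=152.9837, (K−S)⁺=0.0000, hold=0.0000 ⇒ V=0.0000 continue | (k=8,j=8): S=170.1831, (K−S)⁺=0.0000, hold=0.0000 ⇒ V=0.0000 continue  boundary S*=123.6239
step 7: (k=7,j=0): S=76.5388, (K−S)⁺=62.4312, hold=62.2855 ⇒ V=62.4312 exercise | (k=7,j=1): S=85.1438, (K−S)⁺=53.8262, hold=53.6805 ⇒ V=53.8262 exercise | (k=7,j=2): S=94.7162, (K−S)⁺=44.2538, hold=44.1081 ⇒ V=44.2538 exercise | (k=7,j=3): S=105.3648, (K−S)⁺=33.6052, hold=33.4595 ⇒ V=33.6052 exercise | (k=7,j=4): S=117.2106, (K−S)⁺=21.7594, hold=21.6137 ⇒ V=21.7594 exercise | (k=7,j=5): S=130.3882, (K−S)⁺=8.5818, hold=9.8591 ⇒ V=9.8591 continue | (k=7,j=6): S=145.0473, (K−S)⁺=0.0000, hold=2.1708 ⇒ V=2.1708 continue | (k=7,j=7): S=161.3544, (K−S)⁺=0.0000, hold=0.0000 ⇒ V=0.0000 continue  boundary S*=117.2106
step 6: (k=6,j=0): S=80.7268, (K−S)⁺=58.2432, hold=58.0976 ⇒ V=58.2432 exercise | (k=6,j=1): S=89.8026, (K−S)⁺=49.1674, hold=49.0218 ⇒ V=49.1674 exercise | (k=6,j=2): S=99.8987, (K−S)⁺=39.0713, hold=38.9256 ⇒ V=39.0713 exercise | (k=6,j=3): S=111.1300, (K−S)⁺=27.8400, hold=27.6943 ⇒ V=27.8400 exercise | (k=6,j=4): S=123.6239, (K−S)⁺=15.3461, hold=15.8339 ⇒ V=15.8339 continue | (k=6,j=5): S=137.5225, (K−S)⁺=1.4475, hold=6.0353 ⇒ V=6.0353 continue | (k=6,j=6): S=152.9837, (K−S)⁺=0.0000, hold=1.0918 ⇒ V=1.0918 continue  boundary S*=111.1300
step 5: (k=5,j=0): S=85.1438, (K−S)⁺=53.8262, hold=53.6805 ⇒ V=53.8262 exercise | (k=5,j=1): S=94.7162, (K−S)⁺=44.2538, hold=44.1081 ⇒ V=44.2538 exercise | (k=5,j=2): S=105.3648, (K−S)⁺=33.6052, hold=33.4595 ⇒ V=33.6052 exercise | (k=5,j=3): S=117.2106, (K−S)⁺=21.7594, hold=21.8557 ⇒ V=21.8557 continue | (k=5,j=4): S=130.3882, (K−S)⁺=8.5818, hold=10.9571 ⇒ V=10.9571 continue | (k=5,j=5): S=145.0473, (K−S)⁺=0.0000, hold=3.5769 ⇒ V=3.5769 continue  boundary S*=105.3648
step 4: (k=4,j=0): S=89.8026, (K−S)⁺=49.1674, hold=49.0218 ⇒ V=49.1674 exercise | (k=4,j=1): S=99.8987, (K−S)⁺=39.0713, hold=38.9256 ⇒ V=39.0713 exercise | (k=4,j=2): S=111.1300, (K−S)⁺=27.8400, hold=27.7421 ⇒ V=27.8400 exercise | (k=4,j=3): S=123.6239, (K−S)⁺=15.3461, hold=16.4270 ⇒ V=16.4270 continue | (k=4,j=4): S=137.5225, (K−S)⁺=1.4475, hold=7.2850 ⇒ V=7.2850 continue  boundary S*=111.1300
step 3: (k=3,j=0): S=94.7162, (K−S)⁺=44.2538, hold=44.1081 ⇒ V=44.2538 exercise | (k=3,j=1): S=105.3648, (K−S)⁺=33.6052, hold=33.4595 ⇒ V=33.6052 exercise | (k=3,j=2): S=117.2106, (K−S)⁺=21.7594, hold=22.1499 ⇒ V=22.1499 continue | (k=3,j=3): S=130.3882, (K−S)⁺=8.5818, hold=11.8753 ⇒ V=11.8753 continue  boundary S*=105.3648
step 2: (k=2,j=0): S=99.8987, (K−S)⁺=39.0713, hold=38.9256 ⇒ V=39.0713 exercise | (k=2,j=1): S=111.1300, (K−S)⁺=27.8400, hold=27.8880 ⇒ V=27.8880 continue | (k=2,j=2): S=123.6239, (K−S)⁺=15.3461, hold=17.0304 ⇒ V=17.0304 continue  boundary S*=99.8987
step 1: (k=1,j=0): S=105.3648, (K−S)⁺=33.6052, hold=33.4833 ⇒ V=33.6052 exercise | (k=1,j=1): S=117.2106, (K−S)⁺=21.7594, hold=22.4733 ⇒ V=22.4733 continue  boundary S*=105.3648
step 0: (k=0,j=0): S=111.1300, (K−S)⁺=27.8400, hold=28.0485 ⇒ V=28.0485 continue  boundary S*=-

price = 28.0485
boundary = - 105.3648 99.8987 105.3648 111.1300 105.3648 111.1300 117.2106 123.6239
tree:
28.0485
33.6052 22.4733
39.0713 27.8880 17.0304
44.2538 33.6052 22.1499 11.8753
49.1674 39.0713 27.8400 16.4270 7.2850
53.8262 44.2538 33.6052 21.8557 10.9571 3.5769
58.2432 49.1674 39.0713 27.8400 15.8339 6.0353 1.0918
62.4312 53.8262 44.2538 33.6052 21.7594 9.8591 2.1708 0.0000
66.4018 58.2432 49.1674 39.0713 27.8400 15.3461 4.3162 0.0000 0.0000
70.1665 62.4312 53.8262 44.2538 33.6052 21.7594 8.5818 0.0000 0.0000 0.0000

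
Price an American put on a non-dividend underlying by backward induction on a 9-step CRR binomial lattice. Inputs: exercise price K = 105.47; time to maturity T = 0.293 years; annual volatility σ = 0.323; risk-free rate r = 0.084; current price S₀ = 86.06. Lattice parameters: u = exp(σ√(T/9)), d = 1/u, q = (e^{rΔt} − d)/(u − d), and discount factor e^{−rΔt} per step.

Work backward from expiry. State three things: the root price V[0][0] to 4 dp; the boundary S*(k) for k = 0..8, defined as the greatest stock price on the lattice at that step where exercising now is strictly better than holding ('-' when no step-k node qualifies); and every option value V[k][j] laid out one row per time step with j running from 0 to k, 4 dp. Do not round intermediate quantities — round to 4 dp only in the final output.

params: Δt=0.03256 u=1.06001 d=0.94339 q=0.50891 e^(-rΔt)=0.99727
t_9 payoffs: 54.5360 48.2394 41.1643 33.2146 24.2822 14.2454 2.9679 0.0000 0.0000 0.0000
t_8: node(8,0) S=53.9906 payoff=51.4794 vs cont=51.1914 → 51.4794 [stop]  node(8,1) S=60.6651 payoff=44.8049 vs cont=44.5169 → 44.8049 [stop]  node(8,2) S=68.1647 payoff=37.3053 vs cont=37.0172 → 37.3053 [stop]  node(8,3) S=76.5915 payoff=28.8785 vs cont=28.5905 → 28.8785 [stop]  node(8,4) S=86.0600 payoff=19.4100 vs cont=19.1220 → 19.4100 [stop]  node(8,5) S=96.6990 payoff=8.7710 vs cont=8.4829 → 8.7710 [stop]  node(8,6) S=108.6533 payoff=0.0000 vs cont=1.4535 → 1.4535 [wait]  node(8,7) S=122.0854 payoff=0.0000 vs cont=0.0000 → 0.0000 [wait]  node(8,8) S=137.1781 payoff=0.0000 vs cont=0.0000 → 0.0000 [wait]  ⇒ S*(8)=96.6990
t_7: node(7,0) S=57.2306 payoff=48.2394 vs cont=47.9514 → 48.2394 [stop]  node(7,1) S=64.3057 payoff=41.1643 vs cont=40.8763 → 41.1643 [stop]  node(7,2) S=72.2554 payoff=33.2146 vs cont=32.9266 → 33.2146 [stop]  node(7,3) S=81.1878 payoff=24.2822 vs cont=23.9941 → 24.2822 [stop]  node(7,4) S=91.2246 payoff=14.2454 vs cont=13.9574 → 14.2454 [stop]  node(7,5) S=102.5021 payoff=2.9679 vs cont=5.0332 → 5.0332 [wait]  node(7,6) S=115.1737 payoff=0.0000 vs cont=0.7119 → 0.7119 [wait]  node(7,7) S=129.4119 payoff=0.0000 vs cont=0.0000 → 0.0000 [wait]  ⇒ S*(7)=91.2246
t_6: node(6,0) S=60.6651 payoff=44.8049 vs cont=44.5169 → 44.8049 [stop]  node(6,1) S=68.1647 payoff=37.3053 vs cont=37.0172 → 37.3053 [stop]  node(6,2) S=76.5915 payoff=28.8785 vs cont=28.5905 → 28.8785 [stop]  node(6,3) S=86.0600 payoff=19.4100 vs cont=19.1220 → 19.4100 [stop]  node(6,4) S=96.6990 payoff=8.7710 vs cont=9.5311 → 9.5311 [wait]  node(6,5) S=108.6533 payoff=0.0000 vs cont=2.8263 → 2.8263 [wait]  node(6,6) S=122.0854 payoff=0.0000 vs cont=0.3486 → 0.3486 [wait]  ⇒ S*(6)=86.0600
t_5: node(5,0) S=64.3057 payoff=41.1643 vs cont=40.8763 → 41.1643 [stop]  node(5,1) S=72.2554 payoff=33.2146 vs cont=32.9266 → 33.2146 [stop]  node(5,2) S=81.1878 payoff=24.2822 vs cont=23.9941 → 24.2822 [stop]  node(5,3) S=91.2246 payoff=14.2454 vs cont=14.3432 → 14.3432 [wait]  node(5,4) S=102.5021 payoff=2.9679 vs cont=6.1022 → 6.1022 [wait]  node(5,5) S=115.1737 payoff=0.0000 vs cont=1.5611 → 1.5611 [wait]  ⇒ S*(5)=81.1878
t_4: node(4,0) S=68.1647 payoff=37.3053 vs cont=37.0172 → 37.3053 [stop]  node(4,1) S=76.5915 payoff=28.8785 vs cont=28.5905 → 28.8785 [stop]  node(4,2) S=86.0600 payoff=19.4100 vs cont=19.1716 → 19.4100 [stop]  node(4,3) S=96.6990 payoff=8.7710 vs cont=10.1215 → 10.1215 [wait]  node(4,4) S=108.6533 payoff=0.0000 vs cont=3.7808 → 3.7808 [wait]  ⇒ S*(4)=86.0600
t_3: node(3,0) S=72.2554 payoff=33.2146 vs cont=32.9266 → 33.2146 [stop]  node(3,1) S=81.1878 payoff=24.2822 vs cont=23.9941 → 24.2822 [stop]  node(3,2) S=91.2246 payoff=14.2454 vs cont=14.6429 → 14.6429 [wait]  node(3,3) S=102.5021 payoff=2.9679 vs cont=6.8758 → 6.8758 [wait]  ⇒ S*(3)=81.1878
t_2: node(2,0) S=76.5915 payoff=28.8785 vs cont=28.5905 → 28.8785 [stop]  node(2,1) S=86.0600 payoff=19.4100 vs cont=19.3237 → 19.4100 [stop]  node(2,2) S=96.6990 payoff=8.7710 vs cont=10.6609 → 10.6609 [wait]  ⇒ S*(2)=86.0600
t_1: node(1,0) S=81.1878 payoff=24.2822 vs cont=23.9941 → 24.2822 [stop]  node(1,1) S=91.2246 payoff=14.2454 vs cont=14.9166 → 14.9166 [wait]  ⇒ S*(1)=81.1878
t_0: node(0,0) S=86.0600 payoff=19.4100 vs cont=19.4626 → 19.4626 [wait]  ⇒ S*(0)=-

price = 19.4626
boundary = - 81.1878 86.0600 81.1878 86.0600 81.1878 86.0600 91.2246 96.6990
tree:
19.4626
24.2822 14.9166
28.8785 19.4100 10.6609
33.2146 24.2822 14.6429 6.8758
37.3053 28.8785 19.4100 10.1215 3.7808
41.1643 33.2146 24.2822 14.3432 6.1022 1.5611
44.8049 37.3053 28.8785 19.4100 9.5311 2.8263 0.3486
48.2394 41.1643 33.2146 24.2822 14.2454 5.0332 0.7119 0.0000
51.4794 44.8049 37.3053 28.8785 19.4100 8.7710 1.4535 0.0000 0.0000
54.5360 48.2394 41.1643 33.2146 24.2822 14.2454 2.9679 0.0000 0.0000 0.0000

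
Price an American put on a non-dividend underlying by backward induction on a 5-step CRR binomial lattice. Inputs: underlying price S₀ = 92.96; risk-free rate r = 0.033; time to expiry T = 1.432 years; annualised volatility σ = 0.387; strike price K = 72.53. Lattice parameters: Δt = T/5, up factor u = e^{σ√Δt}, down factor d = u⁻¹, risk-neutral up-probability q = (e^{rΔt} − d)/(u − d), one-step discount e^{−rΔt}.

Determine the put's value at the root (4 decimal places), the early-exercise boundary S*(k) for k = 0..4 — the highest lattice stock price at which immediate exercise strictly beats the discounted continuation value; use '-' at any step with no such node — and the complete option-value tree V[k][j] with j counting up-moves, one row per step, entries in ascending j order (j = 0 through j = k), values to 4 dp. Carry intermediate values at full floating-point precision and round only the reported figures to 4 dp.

Δt=0.28640  u=1.23012  d=0.81293  q=0.47117  discount=0.99059
step 5 (expiry): payoffs max(K−S,0) = 39.5260 22.5889 0.0000 0.0000 0.0000 0.0000
step 4: (k=4,j=0): S=40.5987, (K−S)⁺=31.9313, hold=31.2490 ⇒ V=31.9313 exercise | (k=4,j=1): S=61.4333, (K−S)⁺=11.0967, hold=11.8333 ⇒ V=11.8333 continue | (k=4,j=2): S=92.9600, (K−S)⁺=0.0000, hold=0.0000 ⇒ V=0.0000 continue | (k=4,j=3): S=140.6657, (K−S)⁺=0.0000, hold=0.0000 ⇒ V=0.0000 continue | (k=4,j=4): S=212.8531, (K−S)⁺=0.0000, hold=0.0000 ⇒ V=0.0000 continue  boundary S*=40.5987
step 3: (k=3,j=0): S=49.9411, (K−S)⁺=22.5889, hold=22.2505 ⇒ V=22.5889 exercise | (k=3,j=1): S=75.5701, (K−S)⁺=0.0000, hold=6.1990 ⇒ V=6.1990 continue | (k=3,j=2): S=114.3516, (K−S)⁺=0.0000, hold=0.0000 ⇒ V=0.0000 continue | (k=3,j=3): S=173.0350, (K−S)⁺=0.0000, hold=0.0000 ⇒ V=0.0000 continue  boundary S*=49.9411
step 2: (k=2,j=0): S=61.4333, (K−S)⁺=11.0967, hold=14.7266 ⇒ V=14.7266 continue | (k=2,j=1): S=92.9600, (K−S)⁺=0.0000, hold=3.2474 ⇒ V=3.2474 continue | (k=2,j=2): S=140.6657, (K−S)⁺=0.0000, hold=0.0000 ⇒ V=0.0000 continue  boundary S*=-
step 1: (k=1,j=0): S=75.5701, (K−S)⁺=0.0000, hold=9.2303 ⇒ V=9.2303 continue | (k=1,j=1): S=114.3516, (K−S)⁺=0.0000, hold=1.7012 ⇒ V=1.7012 continue  boundary S*=-
step 0: (k=0,j=0): S=92.9600, (K−S)⁺=0.0000, hold=5.6293 ⇒ V=5.6293 continue  boundary S*=-

price = 5.6293
boundary = - - - 49.9411 40.5987
tree:
5.6293
9.2303 1.7012
14.7266 3.2474 0.0000
22.5889 6.1990 0.0000 0.0000
31.9313 11.8333 0.0000 0.0000 0.0000
39.5260 22.5889 0.0000 0.0000 0.0000 0.0000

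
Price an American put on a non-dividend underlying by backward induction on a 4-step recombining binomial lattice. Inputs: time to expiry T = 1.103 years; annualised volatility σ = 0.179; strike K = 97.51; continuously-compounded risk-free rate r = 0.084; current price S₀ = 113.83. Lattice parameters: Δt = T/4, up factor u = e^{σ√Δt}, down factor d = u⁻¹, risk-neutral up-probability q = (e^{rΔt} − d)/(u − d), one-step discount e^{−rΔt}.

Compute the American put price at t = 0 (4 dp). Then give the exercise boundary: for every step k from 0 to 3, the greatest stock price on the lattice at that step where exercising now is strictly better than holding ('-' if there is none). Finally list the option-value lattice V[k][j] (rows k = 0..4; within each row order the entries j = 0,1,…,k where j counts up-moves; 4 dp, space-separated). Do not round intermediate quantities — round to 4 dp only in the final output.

price = 1.0233
boundary = - - - 85.8599
tree:
1.0233
2.3400 0.1889
5.2720 0.4846 0.0000
11.6501 1.2430 0.0000 0.0000
19.3529 3.1881 0.0000 0.0000 0.0000

params: Δt=0.27575 u=1.09856 d=0.91029 q=0.60099 e^(-rΔt)=0.97710
t_4 payoffs: 19.3529 3.1881 0.0000 0.0000 0.0000
t_3: node(3,0) S=85.8599 payoff=11.6501 vs cont=9.4174 → 11.6501 [stop]  node(3,1) S=103.6179 payoff=0.0000 vs cont=1.2430 → 1.2430 [wait]  node(3,2) S=125.0486 payoff=0.0000 vs cont=0.0000 → 0.0000 [wait]  node(3,3) S=150.9117 payoff=0.0000 vs cont=0.0000 → 0.0000 [wait]  ⇒ S*(3)=85.8599
t_2: node(2,0) S=94.3219 payoff=3.1881 vs cont=5.2720 → 5.2720 [wait]  node(2,1) S=113.8300 payoff=0.0000 vs cont=0.4846 → 0.4846 [wait]  node(2,2) S=137.3728 payoff=0.0000 vs cont=0.0000 → 0.0000 [wait]  ⇒ S*(2)=-
t_1: node(1,0) S=103.6179 payoff=0.0000 vs cont=2.3400 → 2.3400 [wait]  node(1,1) S=125.0486 payoff=0.0000 vs cont=0.1889 → 0.1889 [wait]  ⇒ S*(1)=-
t_0: node(0,0) S=113.8300 payoff=0.0000 vs cont=1.0233 → 1.0233 [wait]  ⇒ S*(0)=-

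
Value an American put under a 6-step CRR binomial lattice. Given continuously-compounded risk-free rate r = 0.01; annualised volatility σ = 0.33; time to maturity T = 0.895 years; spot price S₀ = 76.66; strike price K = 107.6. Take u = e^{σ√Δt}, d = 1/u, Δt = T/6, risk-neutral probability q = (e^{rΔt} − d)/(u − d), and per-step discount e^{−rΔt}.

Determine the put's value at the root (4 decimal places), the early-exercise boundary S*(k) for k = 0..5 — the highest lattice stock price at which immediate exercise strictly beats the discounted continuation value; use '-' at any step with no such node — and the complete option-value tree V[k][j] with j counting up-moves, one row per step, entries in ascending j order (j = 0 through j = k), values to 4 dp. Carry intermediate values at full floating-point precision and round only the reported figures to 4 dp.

params: Δt=0.14917 u=1.13593 d=0.88033 q=0.47402 e^(-rΔt)=0.99851
t_6 payoffs: 71.9174 61.5573 48.1893 30.9400 8.6825 0.0000 0.0000
t_5: node(5,0) S=40.5330 payoff=67.0670 vs cont=66.9067 → 67.0670 [stop]  node(5,1) S=52.3013 payoff=55.2987 vs cont=55.1383 → 55.2987 [stop]  node(5,2) S=67.4865 payoff=40.1135 vs cont=39.9531 → 40.1135 [stop]  node(5,3) S=87.0805 payoff=20.5195 vs cont=20.3591 → 20.5195 [stop]  node(5,4) S=112.3635 payoff=0.0000 vs cont=4.5600 → 4.5600 [wait]  node(5,5) S=144.9871 payoff=0.0000 vs cont=0.0000 → 0.0000 [wait]  ⇒ S*(5)=87.0805
t_4: node(4,0) S=46.0427 payoff=61.5573 vs cont=61.3970 → 61.5573 [stop]  node(4,1) S=59.4107 payoff=48.1893 vs cont=48.0289 → 48.1893 [stop]  node(4,2) S=76.6600 payoff=30.9400 vs cont=30.7796 → 30.9400 [stop]  node(4,3) S=98.9175 payoff=8.6825 vs cont=12.9351 → 12.9351 [wait]  node(4,4) S=127.6372 payoff=0.0000 vs cont=2.3949 → 2.3949 [wait]  ⇒ S*(4)=76.6600
t_3: node(3,0) S=52.3013 payoff=55.2987 vs cont=55.1383 → 55.2987 [stop]  node(3,1) S=67.4865 payoff=40.1135 vs cont=39.9531 → 40.1135 [stop]  node(3,2) S=87.0805 payoff=20.5195 vs cont=22.3719 → 22.3719 [wait]  node(3,3) S=112.3635 payoff=0.0000 vs cont=7.9270 → 7.9270 [wait]  ⇒ S*(3)=67.4865
t_2: node(2,0) S=59.4107 payoff=48.1893 vs cont=48.0289 → 48.1893 [stop]  node(2,1) S=76.6600 payoff=30.9400 vs cont=31.6564 → 31.6564 [wait]  node(2,2) S=98.9175 payoff=8.6825 vs cont=15.5016 → 15.5016 [wait]  ⇒ S*(2)=59.4107
t_1: node(1,0) S=67.4865 payoff=40.1135 vs cont=40.2922 → 40.2922 [wait]  node(1,1) S=87.0805 payoff=20.5195 vs cont=23.9629 → 23.9629 [wait]  ⇒ S*(1)=-
t_0: node(0,0) S=76.6600 payoff=30.9400 vs cont=32.5033 → 32.5033 [wait]  ⇒ S*(0)=-

price = 32.5033
boundary = - - 59.4107 67.4865 76.6600 87.0805
tree:
32.5033
40.2922 23.9629
48.1893 31.6564 15.5016
55.2987 40.1135 22.3719 7.9270
61.5573 48.1893 30.9400 12.9351 2.3949
67.0670 55.2987 40.1135 20.5195 4.5600 0.0000
71.9174 61.5573 48.1893 30.9400 8.6825 0.0000 0.0000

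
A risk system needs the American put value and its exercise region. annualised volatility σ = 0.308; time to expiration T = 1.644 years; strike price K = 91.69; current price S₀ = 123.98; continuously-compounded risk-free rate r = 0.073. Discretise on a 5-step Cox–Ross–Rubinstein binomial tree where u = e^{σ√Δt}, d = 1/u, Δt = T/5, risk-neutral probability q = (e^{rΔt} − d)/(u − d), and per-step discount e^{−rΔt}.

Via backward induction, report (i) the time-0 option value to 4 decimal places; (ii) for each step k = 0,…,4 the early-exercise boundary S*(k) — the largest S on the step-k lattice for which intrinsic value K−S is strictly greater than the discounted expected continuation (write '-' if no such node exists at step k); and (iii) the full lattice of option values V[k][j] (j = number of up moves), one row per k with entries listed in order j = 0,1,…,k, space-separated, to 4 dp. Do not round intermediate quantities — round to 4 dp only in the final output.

price = 3.2077
boundary = - - - 72.9875 61.1713
tree:
3.2077
5.9496 0.8694
10.7487 1.8724 0.0000
18.7025 4.0325 0.0000 0.0000
30.5187 8.6843 0.0000 0.0000 0.0000
40.4220 18.7025 0.0000 0.0000 0.0000 0.0000

Δt=0.32880  u=1.19317  d=0.83811  q=0.52438  discount=0.97628
step 5 (expiry): payoffs max(K−S,0) = 40.4220 18.7025 0.0000 0.0000 0.0000 0.0000
step 4: (k=4,j=0): S=61.1713, (K−S)⁺=30.5187, hold=28.3441 ⇒ V=30.5187 exercise | (k=4,j=1): S=87.0863, (K−S)⁺=4.6037, hold=8.6843 ⇒ V=8.6843 continue | (k=4,j=2): S=123.9800, (K−S)⁺=0.0000, hold=0.0000 ⇒ V=0.0000 continue | (k=4,j=3): S=176.5036, (K−S)⁺=0.0000, hold=0.0000 ⇒ V=0.0000 continue | (k=4,j=4): S=251.2786, (K−S)⁺=0.0000, hold=0.0000 ⇒ V=0.0000 continue  boundary S*=61.1713
step 3: (k=3,j=0): S=72.9875, (K−S)⁺=18.7025, hold=18.6169 ⇒ V=18.7025 exercise | (k=3,j=1): S=103.9084, (K−S)⁺=0.0000, hold=4.0325 ⇒ V=4.0325 continue | (k=3,j=2): S=147.9288, (K−S)⁺=0.0000, hold=0.0000 ⇒ V=0.0000 continue | (k=3,j=3): S=210.5982, (K−S)⁺=0.0000, hold=0.0000 ⇒ V=0.0000 continue  boundary S*=72.9875
step 2: (k=2,j=0): S=87.0863, (K−S)⁺=4.6037, hold=10.7487 ⇒ V=10.7487 continue | (k=2,j=1): S=123.9800, (K−S)⁺=0.0000, hold=1.8724 ⇒ V=1.8724 continue | (k=2,j=2): S=176.5036, (K−S)⁺=0.0000, hold=0.0000 ⇒ V=0.0000 continue  boundary S*=-
step 1: (k=1,j=0): S=103.9084, (K−S)⁺=0.0000, hold=5.9496 ⇒ V=5.9496 continue | (k=1,j=1): S=147.9288, (K−S)⁺=0.0000, hold=0.8694 ⇒ V=0.8694 continue  boundary S*=-
step 0: (k=0,j=0): S=123.9800, (K−S)⁺=0.0000, hold=3.2077 ⇒ V=3.2077 continue  boundary S*=-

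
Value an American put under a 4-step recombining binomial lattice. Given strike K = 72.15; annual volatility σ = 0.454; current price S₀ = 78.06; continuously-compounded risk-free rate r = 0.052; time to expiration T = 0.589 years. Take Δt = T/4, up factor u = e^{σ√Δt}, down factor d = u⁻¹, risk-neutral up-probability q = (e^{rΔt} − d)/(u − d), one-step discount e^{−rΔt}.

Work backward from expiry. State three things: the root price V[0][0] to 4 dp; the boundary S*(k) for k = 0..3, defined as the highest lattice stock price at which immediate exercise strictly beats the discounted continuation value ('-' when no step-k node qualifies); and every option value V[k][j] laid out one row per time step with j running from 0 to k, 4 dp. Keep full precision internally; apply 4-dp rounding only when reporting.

price = 6.9525
boundary = - - - 46.2858
tree:
6.9525
11.2652 2.3640
17.5765 4.5679 0.0000
25.8642 8.8265 0.0000 0.0000
33.2645 17.0555 0.0000 0.0000 0.0000

Δt=0.14725, u=1.19031, d=0.84012, q=0.47851, disc=e^(-rΔt)=0.99237
k=4 terminal: V=max(K-S,0) → 33.2645 17.0555 0.0000 0.0000 0.0000
k=3: j=0 S=46.2858 intr=25.8642 cont=25.3139 V=25.8642[EX]; j=1 S=65.5795 intr=6.5705 cont=8.8265 V=8.8265[hold]; j=2 S=92.9156 intr=0.0000 cont=0.0000 V=0.0000[hold]; j=3 S=131.6465 intr=0.0000 cont=0.0000 V=0.0000[hold]  S*(3)=46.2858
k=2: j=0 S=55.0945 intr=17.0555 cont=17.5765 V=17.5765[hold]; j=1 S=78.0600 intr=0.0000 cont=4.5679 V=4.5679[hold]; j=2 S=110.5985 intr=0.0000 cont=0.0000 V=0.0000[hold]  S*(2)=-
k=1: j=0 S=65.5795 intr=6.5705 cont=11.2652 V=11.2652[hold]; j=1 S=92.9156 intr=0.0000 cont=2.3640 V=2.3640[hold]  S*(1)=-
k=0: j=0 S=78.0600 intr=0.0000 cont=6.9525 V=6.9525[hold]  S*(0)=-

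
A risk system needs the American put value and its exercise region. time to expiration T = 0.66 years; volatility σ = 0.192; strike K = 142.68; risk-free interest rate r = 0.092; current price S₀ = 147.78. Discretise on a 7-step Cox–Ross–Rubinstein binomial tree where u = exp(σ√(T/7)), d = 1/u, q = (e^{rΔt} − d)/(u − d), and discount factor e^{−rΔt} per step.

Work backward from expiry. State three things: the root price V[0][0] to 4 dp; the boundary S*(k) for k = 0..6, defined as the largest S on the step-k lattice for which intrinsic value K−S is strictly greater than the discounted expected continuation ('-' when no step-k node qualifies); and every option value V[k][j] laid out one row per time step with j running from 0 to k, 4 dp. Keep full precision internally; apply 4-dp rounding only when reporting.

Δt=0.09429  u=1.06073  d=0.94275  q=0.55911  discount=0.99136
step 7 (expiry): payoffs max(K−S,0) = 44.8691 32.6286 18.8564 3.3606 0.0000 0.0000 0.0000 0.0000
step 6: (k=6,j=0): S=103.7508, (K−S)⁺=38.9292, hold=37.6969 ⇒ V=38.9292 exercise | (k=6,j=1): S=116.7346, (K−S)⁺=25.9454, hold=24.7131 ⇒ V=25.9454 exercise | (k=6,j=2): S=131.3432, (K−S)⁺=11.3368, hold=10.1045 ⇒ V=11.3368 exercise | (k=6,j=3): S=147.7800, (K−S)⁺=0.0000, hold=1.4689 ⇒ V=1.4689 continue | (k=6,j=4): S=166.2738, (K−S)⁺=0.0000, hold=0.0000 ⇒ V=0.0000 continue | (k=6,j=5): S=187.0819, (K−S)⁺=0.0000, hold=0.0000 ⇒ V=0.0000 continue | (k=6,j=6): S=210.4941, (K−S)⁺=0.0000, hold=0.0000 ⇒ V=0.0000 continue  boundary S*=131.3432
step 5: (k=5,j=0): S=110.0514, (K−S)⁺=32.6286, hold=31.3963 ⇒ V=32.6286 exercise | (k=5,j=1): S=123.8236, (K−S)⁺=18.8564, hold=17.6241 ⇒ V=18.8564 exercise | (k=5,j=2): S=139.3194, (K−S)⁺=3.3606, hold=5.7693 ⇒ V=5.7693 continue | (k=5,j=3): S=156.7544, (K−S)⁺=0.0000, hold=0.6420 ⇒ V=0.6420 continue | (k=5,j=4): S=176.3712, (K−S)⁺=0.0000, hold=0.0000 ⇒ V=0.0000 continue | (k=5,j=5): S=198.4430, (K−S)⁺=0.0000, hold=0.0000 ⇒ V=0.0000 continue  boundary S*=123.8236
step 4: (k=4,j=0): S=116.7346, (K−S)⁺=25.9454, hold=24.7131 ⇒ V=25.9454 exercise | (k=4,j=1): S=131.3432, (K−S)⁺=11.3368, hold=11.4396 ⇒ V=11.4396 continue | (k=4,j=2): S=147.7800, (K−S)⁺=0.0000, hold=2.8775 ⇒ V=2.8775 continue | (k=4,j=3): S=166.2738, (K−S)⁺=0.0000, hold=0.2806 ⇒ V=0.2806 continue | (k=4,j=4): S=187.0819, (K−S)⁺=0.0000, hold=0.0000 ⇒ V=0.0000 continue  boundary S*=116.7346
step 3: (k=3,j=0): S=123.8236, (K−S)⁺=18.8564, hold=17.6810 ⇒ V=18.8564 exercise | (k=3,j=1): S=139.3194, (K−S)⁺=3.3606, hold=6.5950 ⇒ V=6.5950 continue | (k=3,j=2): S=156.7544, (K−S)⁺=0.0000, hold=1.4132 ⇒ V=1.4132 continue | (k=3,j=3): S=176.3712, (K−S)⁺=0.0000, hold=0.1227 ⇒ V=0.1227 continue  boundary S*=123.8236
step 2: (k=2,j=0): S=131.3432, (K−S)⁺=11.3368, hold=11.8973 ⇒ V=11.8973 continue | (k=2,j=1): S=147.7800, (K−S)⁺=0.0000, hold=3.6659 ⇒ V=3.6659 continue | (k=2,j=2): S=166.2738, (K−S)⁺=0.0000, hold=0.6857 ⇒ V=0.6857 continue  boundary S*=-
step 1: (k=1,j=0): S=139.3194, (K−S)⁺=3.3606, hold=7.2320 ⇒ V=7.2320 continue | (k=1,j=1): S=156.7544, (K−S)⁺=0.0000, hold=1.9824 ⇒ V=1.9824 continue  boundary S*=-
step 0: (k=0,j=0): S=147.7800, (K−S)⁺=0.0000, hold=4.2598 ⇒ V=4.2598 continue  boundary S*=-

price = 4.2598
boundary = - - - 123.8236 116.7346 123.8236 131.3432
tree:
4.2598
7.2320 1.9824
11.8973 3.6659 0.6857
18.8564 6.5950 1.4132 0.1227
25.9454 11.4396 2.8775 0.2806 0.0000
32.6286 18.8564 5.7693 0.6420 0.0000 0.0000
38.9292 25.9454 11.3368 1.4689 0.0000 0.0000 0.0000
44.8691 32.6286 18.8564 3.3606 0.0000 0.0000 0.0000 0.0000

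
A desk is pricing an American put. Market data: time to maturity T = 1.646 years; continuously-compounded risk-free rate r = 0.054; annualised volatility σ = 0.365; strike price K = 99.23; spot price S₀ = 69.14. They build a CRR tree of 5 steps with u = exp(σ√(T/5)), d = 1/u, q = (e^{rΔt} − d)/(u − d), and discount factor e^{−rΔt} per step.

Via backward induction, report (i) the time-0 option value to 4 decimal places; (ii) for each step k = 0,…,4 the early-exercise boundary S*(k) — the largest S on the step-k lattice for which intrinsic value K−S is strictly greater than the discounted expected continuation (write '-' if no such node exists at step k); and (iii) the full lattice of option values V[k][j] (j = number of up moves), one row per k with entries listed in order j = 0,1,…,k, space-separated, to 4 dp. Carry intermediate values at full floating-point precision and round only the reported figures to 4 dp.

price = 31.4927
boundary = - 56.0762 45.4807 56.0762 69.1400
tree:
31.4927
43.1538 20.5244
53.7493 30.4875 10.9197
62.3427 43.1538 18.4376 3.5051
69.3125 53.7493 30.0900 7.0008 0.0000
74.9653 62.3427 43.1538 13.9828 0.0000 0.0000

Δt=0.32920  u=1.23297  d=0.81105  q=0.49035  discount=0.98238
step 5 (expiry): payoffs max(K−S,0) = 74.9653 62.3427 43.1538 13.9828 0.0000 0.0000
step 4: (k=4,j=0): S=29.9175, (K−S)⁺=69.3125, hold=67.5641 ⇒ V=69.3125 exercise | (k=4,j=1): S=45.4807, (K−S)⁺=53.7493, hold=52.0009 ⇒ V=53.7493 exercise | (k=4,j=2): S=69.1400, (K−S)⁺=30.0900, hold=28.3416 ⇒ V=30.0900 exercise | (k=4,j=3): S=105.1069, (K−S)⁺=0.0000, hold=7.0008 ⇒ V=7.0008 continue | (k=4,j=4): S=159.7839, (K−S)⁺=0.0000, hold=0.0000 ⇒ V=0.0000 continue  boundary S*=69.1400
step 3: (k=3,j=0): S=36.8873, (K−S)⁺=62.3427, hold=60.5943 ⇒ V=62.3427 exercise | (k=3,j=1): S=56.0762, (K−S)⁺=43.1538, hold=41.4054 ⇒ V=43.1538 exercise | (k=3,j=2): S=85.2472, (K−S)⁺=13.9828, hold=18.4376 ⇒ V=18.4376 continue | (k=3,j=3): S=129.5932, (K−S)⁺=0.0000, hold=3.5051 ⇒ V=3.5051 continue  boundary S*=56.0762
step 2: (k=2,j=0): S=45.4807, (K−S)⁺=53.7493, hold=52.0009 ⇒ V=53.7493 exercise | (k=2,j=1): S=69.1400, (K−S)⁺=30.0900, hold=30.4875 ⇒ V=30.4875 continue | (k=2,j=2): S=105.1069, (K−S)⁺=0.0000, hold=10.9197 ⇒ V=10.9197 continue  boundary S*=45.4807
step 1: (k=1,j=0): S=56.0762, (K−S)⁺=43.1538, hold=41.5969 ⇒ V=43.1538 exercise | (k=1,j=1): S=85.2472, (K−S)⁺=13.9828, hold=20.5244 ⇒ V=20.5244 continue  boundary S*=56.0762
step 0: (k=0,j=0): S=69.1400, (K−S)⁺=30.0900, hold=31.4927 ⇒ V=31.4927 continue  boundary S*=-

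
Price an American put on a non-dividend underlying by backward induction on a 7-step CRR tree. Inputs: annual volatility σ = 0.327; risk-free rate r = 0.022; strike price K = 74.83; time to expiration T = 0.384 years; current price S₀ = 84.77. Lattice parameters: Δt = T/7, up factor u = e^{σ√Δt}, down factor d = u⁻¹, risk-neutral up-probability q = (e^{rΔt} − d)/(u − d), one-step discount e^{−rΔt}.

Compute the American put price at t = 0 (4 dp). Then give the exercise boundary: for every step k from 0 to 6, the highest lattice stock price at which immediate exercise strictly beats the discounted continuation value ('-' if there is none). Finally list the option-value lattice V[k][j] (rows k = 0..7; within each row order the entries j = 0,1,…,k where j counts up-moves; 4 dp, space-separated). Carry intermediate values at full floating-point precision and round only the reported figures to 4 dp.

price = 2.5706
boundary = - - - - - 57.8006 62.4014
tree:
2.5706
4.0170 1.0639
6.1116 1.8357 0.2591
8.9955 3.1099 0.5074 0.0000
12.7020 5.1404 0.9936 0.0000 0.0000
17.0294 8.2066 1.9457 0.0000 0.0000 0.0000
21.2910 12.4286 3.8102 0.0000 0.0000 0.0000 0.0000
25.2384 17.0294 7.4616 0.0000 0.0000 0.0000 0.0000 0.0000

params: Δt=0.05486 u=1.07960 d=0.92627 q=0.48874 e^(-rΔt)=0.99879
t_7 payoffs: 25.2384 17.0294 7.4616 0.0000 0.0000 0.0000 0.0000 0.0000
t_6: node(6,0) S=53.5390 payoff=21.2910 vs cont=21.2008 → 21.2910 [stop]  node(6,1) S=62.4014 payoff=12.4286 vs cont=12.3384 → 12.4286 [stop]  node(6,2) S=72.7308 payoff=2.0992 vs cont=3.8102 → 3.8102 [wait]  node(6,3) S=84.7700 payoff=0.0000 vs cont=0.0000 → 0.0000 [wait]  node(6,4) S=98.8021 payoff=0.0000 vs cont=0.0000 → 0.0000 [wait]  node(6,5) S=115.1570 payoff=0.0000 vs cont=0.0000 → 0.0000 [wait]  node(6,6) S=134.2191 payoff=0.0000 vs cont=0.0000 → 0.0000 [wait]  ⇒ S*(6)=62.4014
t_5: node(5,0) S=57.8006 payoff=17.0294 vs cont=16.9392 → 17.0294 [stop]  node(5,1) S=67.3684 payoff=7.4616 vs cont=8.2066 → 8.2066 [wait]  node(5,2) S=78.5200 payoff=0.0000 vs cont=1.9457 → 1.9457 [wait]  node(5,3) S=91.5175 payoff=0.0000 vs cont=0.0000 → 0.0000 [wait]  node(5,4) S=106.6666 payoff=0.0000 vs cont=0.0000 → 0.0000 [wait]  node(5,5) S=124.3232 payoff=0.0000 vs cont=0.0000 → 0.0000 [wait]  ⇒ S*(5)=57.8006
t_4: node(4,0) S=62.4014 payoff=12.4286 vs cont=12.7020 → 12.7020 [wait]  node(4,1) S=72.7308 payoff=2.0992 vs cont=5.1404 → 5.1404 [wait]  node(4,2) S=84.7700 payoff=0.0000 vs cont=0.9936 → 0.9936 [wait]  node(4,3) S=98.8021 payoff=0.0000 vs cont=0.0000 → 0.0000 [wait]  node(4,4) S=115.1570 payoff=0.0000 vs cont=0.0000 → 0.0000 [wait]  ⇒ S*(4)=-
t_3: node(3,0) S=67.3684 payoff=7.4616 vs cont=8.9955 → 8.9955 [wait]  node(3,1) S=78.5200 payoff=0.0000 vs cont=3.1099 → 3.1099 [wait]  node(3,2) S=91.5175 payoff=0.0000 vs cont=0.5074 → 0.5074 [wait]  node(3,3) S=106.6666 payoff=0.0000 vs cont=0.0000 → 0.0000 [wait]  ⇒ S*(3)=-
t_2: node(2,0) S=72.7308 payoff=2.0992 vs cont=6.1116 → 6.1116 [wait]  node(2,1) S=84.7700 payoff=0.0000 vs cont=1.8357 → 1.8357 [wait]  node(2,2) S=98.8021 payoff=0.0000 vs cont=0.2591 → 0.2591 [wait]  ⇒ S*(2)=-
t_1: node(1,0) S=78.5200 payoff=0.0000 vs cont=4.0170 → 4.0170 [wait]  node(1,1) S=91.5175 payoff=0.0000 vs cont=1.0639 → 1.0639 [wait]  ⇒ S*(1)=-
t_0: node(0,0) S=84.7700 payoff=0.0000 vs cont=2.5706 → 2.5706 [wait]  ⇒ S*(0)=-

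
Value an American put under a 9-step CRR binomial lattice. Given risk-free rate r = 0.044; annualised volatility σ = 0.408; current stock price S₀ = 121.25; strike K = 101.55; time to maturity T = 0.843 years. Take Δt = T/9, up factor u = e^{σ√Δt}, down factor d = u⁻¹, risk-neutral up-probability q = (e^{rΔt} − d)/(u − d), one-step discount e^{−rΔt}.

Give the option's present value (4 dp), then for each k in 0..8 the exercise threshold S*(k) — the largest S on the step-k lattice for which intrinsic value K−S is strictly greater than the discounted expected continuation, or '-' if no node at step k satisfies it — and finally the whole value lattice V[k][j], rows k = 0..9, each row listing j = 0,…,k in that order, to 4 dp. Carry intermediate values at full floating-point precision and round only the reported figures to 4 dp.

Δt=0.09367, u=1.13300, d=0.88261, q=0.48532, disc=e^(-rΔt)=0.99589
k=9 terminal: V=max(K-S,0) → 62.1393 50.9589 36.6068 18.1833 0.0000 0.0000 0.0000 0.0000 0.0000 0.0000
k=8: j=0 S=44.6524 intr=56.8976 cont=56.4800 V=56.8976[EX]; j=1 S=57.3197 intr=44.2303 cont=43.8127 V=44.2303[EX]; j=2 S=73.5806 intr=27.9694 cont=27.5518 V=27.9694[EX]; j=3 S=94.4544 intr=7.0956 cont=9.3201 V=9.3201[hold]; j=4 S=121.2500 intr=0.0000 cont=0.0000 V=0.0000[hold]; j=5 S=155.6471 intr=0.0000 cont=0.0000 V=0.0000[hold]; j=6 S=199.8023 intr=0.0000 cont=0.0000 V=0.0000[hold]; j=7 S=256.4837 intr=0.0000 cont=0.0000 V=0.0000[hold]; j=8 S=329.2450 intr=0.0000 cont=0.0000 V=0.0000[hold]  S*(8)=73.5806
k=7: j=0 S=50.5911 intr=50.9589 cont=50.5413 V=50.9589[EX]; j=1 S=64.9432 intr=36.6068 cont=36.1892 V=36.6068[EX]; j=2 S=83.3667 intr=18.1833 cont=18.8408 V=18.8408[hold]; j=3 S=107.0168 intr=0.0000 cont=4.7772 V=4.7772[hold]; j=4 S=137.3762 intr=0.0000 cont=0.0000 V=0.0000[hold]; j=5 S=176.3481 intr=0.0000 cont=0.0000 V=0.0000[hold]; j=6 S=226.3759 intr=0.0000 cont=0.0000 V=0.0000[hold]; j=7 S=290.5959 intr=0.0000 cont=0.0000 V=0.0000[hold]  S*(7)=64.9432
k=6: j=0 S=57.3197 intr=44.2303 cont=43.8127 V=44.2303[EX]; j=1 S=73.5806 intr=27.9694 cont=27.8696 V=27.9694[EX]; j=2 S=94.4544 intr=7.0956 cont=11.9661 V=11.9661[hold]; j=3 S=121.2500 intr=0.0000 cont=2.4486 V=2.4486[hold]; j=4 S=155.6471 intr=0.0000 cont=0.0000 V=0.0000[hold]; j=5 S=199.8023 intr=0.0000 cont=0.0000 V=0.0000[hold]; j=6 S=256.4837 intr=0.0000 cont=0.0000 V=0.0000[hold]  S*(6)=73.5806
k=5: j=0 S=64.9432 intr=36.6068 cont=36.1892 V=36.6068[EX]; j=1 S=83.3667 intr=18.1833 cont=20.1196 V=20.1196[hold]; j=2 S=107.0168 intr=0.0000 cont=7.3169 V=7.3169[hold]; j=3 S=137.3762 intr=0.0000 cont=1.2551 V=1.2551[hold]; j=4 S=176.3481 intr=0.0000 cont=0.0000 V=0.0000[hold]; j=5 S=226.3759 intr=0.0000 cont=0.0000 V=0.0000[hold]  S*(5)=64.9432
k=4: j=0 S=73.5806 intr=27.9694 cont=28.4877 V=28.4877[hold]; j=1 S=94.4544 intr=7.0956 cont=13.8490 V=13.8490[hold]; j=2 S=121.2500 intr=0.0000 cont=4.3570 V=4.3570[hold]; j=3 S=155.6471 intr=0.0000 cont=0.6433 V=0.6433[hold]; j=4 S=199.8023 intr=0.0000 cont=0.0000 V=0.0000[hold]  S*(4)=-
k=3: j=0 S=83.3667 intr=18.1833 cont=21.2953 V=21.2953[hold]; j=1 S=107.0168 intr=0.0000 cont=9.2044 V=9.2044[hold]; j=2 S=137.3762 intr=0.0000 cont=2.5442 V=2.5442[hold]; j=3 S=176.3481 intr=0.0000 cont=0.3297 V=0.3297[hold]  S*(3)=-
k=2: j=0 S=94.4544 intr=7.0956 cont=15.3639 V=15.3639[hold]; j=1 S=121.2500 intr=0.0000 cont=5.9475 V=5.9475[hold]; j=2 S=155.6471 intr=0.0000 cont=1.4634 V=1.4634[hold]  S*(2)=-
k=1: j=0 S=107.0168 intr=0.0000 cont=10.7496 V=10.7496[hold]; j=1 S=137.3762 intr=0.0000 cont=3.7558 V=3.7558[hold]  S*(1)=-
k=0: j=0 S=121.2500 intr=0.0000 cont=7.3251 V=7.3251[hold]  S*(0)=-

price = 7.3251
boundary = - - - - - 64.9432 73.5806 64.9432 73.5806
tree:
7.3251
10.7496 3.7558
15.3639 5.9475 1.4634
21.2953 9.2044 2.5442 0.3297
28.4877 13.8490 4.3570 0.6433 0.0000
36.6068 20.1196 7.3169 1.2551 0.0000 0.0000
44.2303 27.9694 11.9661 2.4486 0.0000 0.0000 0.0000
50.9589 36.6068 18.8408 4.7772 0.0000 0.0000 0.0000 0.0000
56.8976 44.2303 27.9694 9.3201 0.0000 0.0000 0.0000 0.0000 0.0000
62.1393 50.9589 36.6068 18.1833 0.0000 0.0000 0.0000 0.0000 0.0000 0.0000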